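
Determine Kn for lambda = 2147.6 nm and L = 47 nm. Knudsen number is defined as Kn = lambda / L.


Knudsen number Kn = lambda / L
Kn = 2147.6 / 47
Kn = 45.6936

45.6936


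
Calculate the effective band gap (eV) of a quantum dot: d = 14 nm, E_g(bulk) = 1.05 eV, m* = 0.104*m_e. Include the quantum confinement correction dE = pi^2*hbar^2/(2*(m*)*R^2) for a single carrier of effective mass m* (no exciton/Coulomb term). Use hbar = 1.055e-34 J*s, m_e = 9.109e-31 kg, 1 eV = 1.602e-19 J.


Radius R = 14/2 nm = 7e-09 m
Confinement energy dE = pi^2 * hbar^2 / (2 * m_eff * m_e * R^2)
dE = pi^2 * (1.055e-34)^2 / (2 * 0.104 * 9.109e-31 * (7e-09)^2) J, divided by 1.602e-19 J/eV
dE = 0.0739 eV
Total band gap = E_g(bulk) + dE = 1.05 + 0.0739 = 1.1239 eV

1.1239


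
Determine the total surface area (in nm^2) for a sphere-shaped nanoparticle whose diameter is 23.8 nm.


Radius r = 23.8/2 = 11.9 nm
Surface area SA = 4 * pi * r^2
SA = 4 * pi * (11.9)^2
SA = 1779.52 nm^2

1779.52


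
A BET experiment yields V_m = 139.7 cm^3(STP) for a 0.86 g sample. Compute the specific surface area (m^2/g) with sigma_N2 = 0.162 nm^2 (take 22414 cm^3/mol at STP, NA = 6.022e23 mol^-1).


Number of moles in monolayer = V_m / 22414 = 139.7 / 22414 = 0.00623271
Number of molecules = moles * NA = 0.00623271 * 6.022e23
SA = molecules * sigma / mass
SA = (139.7 / 22414) * 6.022e23 * 0.162e-18 / 0.86
SA = 707.0 m^2/g

707.0


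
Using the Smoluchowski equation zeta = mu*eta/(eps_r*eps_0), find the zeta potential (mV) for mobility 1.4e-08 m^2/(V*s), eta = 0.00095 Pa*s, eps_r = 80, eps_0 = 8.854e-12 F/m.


Smoluchowski equation: zeta = mu * eta / (eps_r * eps_0)
zeta = 1.4e-08 * 0.00095 / (80 * 8.854e-12)
zeta = 0.018777 V = 18.78 mV

18.78


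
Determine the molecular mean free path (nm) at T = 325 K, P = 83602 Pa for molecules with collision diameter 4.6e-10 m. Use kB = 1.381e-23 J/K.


Mean free path: lambda = kB*T / (sqrt(2) * pi * d^2 * P)
lambda = 1.381e-23 * 325 / (sqrt(2) * pi * (4.6e-10)^2 * 83602)
lambda = 5.71057e-08 m
lambda = 57.11 nm

57.11


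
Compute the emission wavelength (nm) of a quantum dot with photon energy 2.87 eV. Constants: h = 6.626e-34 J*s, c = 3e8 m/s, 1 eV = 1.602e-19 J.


Convert energy: E = 2.87 eV = 2.87 * 1.602e-19 = 4.59774e-19 J
lambda = h*c / E = 6.626e-34 * 3e8 / 4.59774e-19
lambda = 4.32343e-07 m = 432.3 nm

432.3


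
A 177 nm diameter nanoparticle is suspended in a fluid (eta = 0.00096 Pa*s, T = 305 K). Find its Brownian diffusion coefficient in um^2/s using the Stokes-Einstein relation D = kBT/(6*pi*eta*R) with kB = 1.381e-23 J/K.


Radius R = 177/2 = 88.5 nm = 8.85e-08 m
D = kB*T / (6*pi*eta*R)
D = 1.381e-23 * 305 / (6 * pi * 0.00096 * 8.85e-08)
D = 2.63013e-12 m^2/s = 2.63 um^2/s

2.63


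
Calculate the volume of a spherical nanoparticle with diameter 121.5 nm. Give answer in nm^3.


Radius r = 121.5/2 = 60.75 nm
Volume V = (4/3) * pi * r^3
V = (4/3) * pi * (60.75)^3
V = 939133.77 nm^3

939133.77


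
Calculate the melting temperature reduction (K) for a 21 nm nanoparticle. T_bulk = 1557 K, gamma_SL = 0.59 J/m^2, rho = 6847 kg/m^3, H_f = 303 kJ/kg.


Radius R = 21/2 = 10.5 nm = 1.05e-08 m
Convert H_f = 303 kJ/kg = 303000 J/kg
dT = 2 * gamma_SL * T_bulk / (rho * H_f * R)
dT = 2 * 0.59 * 1557 / (6847 * 303000 * 1.05e-08)
dT = 84.3 K

84.3


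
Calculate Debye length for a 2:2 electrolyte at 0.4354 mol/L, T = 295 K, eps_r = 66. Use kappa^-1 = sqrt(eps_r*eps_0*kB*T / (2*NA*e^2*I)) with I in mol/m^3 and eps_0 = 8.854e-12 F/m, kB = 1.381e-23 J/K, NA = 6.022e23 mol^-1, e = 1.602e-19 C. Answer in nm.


Ionic strength I = 0.4354 * 2^2 * 1000 = 1741.6 mol/m^3
kappa^-1 = sqrt(66 * 8.854e-12 * 1.381e-23 * 295 / (2 * 6.022e23 * (1.602e-19)^2 * 1741.6))
kappa^-1 = 0.21 nm

0.21


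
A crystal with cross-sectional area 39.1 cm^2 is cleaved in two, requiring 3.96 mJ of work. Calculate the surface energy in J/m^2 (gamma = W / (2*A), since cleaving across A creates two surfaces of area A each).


Convert: A = 39.1 cm^2 = 0.00391 m^2, W = 3.96 mJ = 0.00396 J
Cleaving exposes two faces of area A, so total new surface = 2*A and gamma = W / (2*A)
gamma = 0.00396 / (2 * 0.00391)
gamma = 0.506 J/m^2

0.506


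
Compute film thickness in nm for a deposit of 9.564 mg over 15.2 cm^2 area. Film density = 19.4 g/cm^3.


Convert: m = 9.564 mg = 9.5640e-06 kg, A = 15.2 cm^2 = 1.5200e-03 m^2, rho = 19.4 g/cm^3 = 19400 kg/m^3
t = m / (A * rho)
t = 9.5640e-06 / (1.5200e-03 * 19400)
t = 3.2434e-07 m = 324.3 nm

324.3


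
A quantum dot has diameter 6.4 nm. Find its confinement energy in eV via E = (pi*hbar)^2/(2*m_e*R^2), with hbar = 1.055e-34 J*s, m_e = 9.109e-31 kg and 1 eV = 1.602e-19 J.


Radius R = 6.4/2 = 3.2 nm = 3.2e-09 m
E = (pi * 1.055e-34)^2 / (2 * 9.109e-31 * (3.2e-09)^2)
E(J) = 5.88849e-21
E = E(J) / 1.602e-19 = 0.0368 eV

0.0368


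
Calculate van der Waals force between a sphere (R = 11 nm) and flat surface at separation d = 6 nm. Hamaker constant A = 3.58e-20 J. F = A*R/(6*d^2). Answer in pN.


Convert to SI: R = 11 nm = 1.1e-08 m, d = 6 nm = 6e-09 m
F = A * R / (6 * d^2)
F = 3.58e-20 * 1.1e-08 / (6 * (6e-09)^2)
F = 1.82315e-12 N = 1.823 pN

1.823


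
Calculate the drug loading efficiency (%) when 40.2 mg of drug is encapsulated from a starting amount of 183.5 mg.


Drug loading efficiency = (drug loaded / drug initial) * 100
DLE = 40.2 / 183.5 * 100
DLE = 0.2191 * 100
DLE = 21.91%

21.91


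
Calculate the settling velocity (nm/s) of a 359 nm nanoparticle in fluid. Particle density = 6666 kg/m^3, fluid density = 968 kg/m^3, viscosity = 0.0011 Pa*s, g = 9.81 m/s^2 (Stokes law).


Radius R = 359/2 nm = 1.795e-07 m
Density difference = 6666 - 968 = 5698 kg/m^3
v = 2 * R^2 * (rho_p - rho_f) * g / (9 * eta)
v = 2 * (1.795e-07)^2 * 5698 * 9.81 / (9 * 0.0011)
v = 3.63844e-07 m/s = 363.844 nm/s

363.844


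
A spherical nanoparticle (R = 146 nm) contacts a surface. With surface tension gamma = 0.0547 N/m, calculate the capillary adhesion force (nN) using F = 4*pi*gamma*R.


Convert radius: R = 146 nm = 1.46e-07 m
F = 4 * pi * gamma * R
F = 4 * pi * 0.0547 * 1.46e-07
F = 1.00358e-07 N = 100.3575 nN

100.3575


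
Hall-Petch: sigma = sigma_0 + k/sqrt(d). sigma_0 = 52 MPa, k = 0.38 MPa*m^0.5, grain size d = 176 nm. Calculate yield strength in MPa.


d = 176 nm = 1.76e-07 m
sqrt(d) = 0.0004195235
Hall-Petch contribution = k / sqrt(d) = 0.38 / 0.0004195235 = 905.8 MPa
sigma = sigma_0 + k/sqrt(d) = 52 + 905.8 = 957.8 MPa

957.8


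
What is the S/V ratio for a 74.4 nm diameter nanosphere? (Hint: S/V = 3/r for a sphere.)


Radius r = 74.4/2 = 37.2 nm
S/V = 3 / r = 3 / 37.2
S/V = 0.0806 nm^-1

0.0806


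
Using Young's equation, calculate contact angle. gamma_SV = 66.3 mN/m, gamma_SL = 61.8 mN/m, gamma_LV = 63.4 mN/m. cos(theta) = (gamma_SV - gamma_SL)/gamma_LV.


cos(theta) = (gamma_SV - gamma_SL) / gamma_LV
cos(theta) = (66.3 - 61.8) / 63.4
cos(theta) = 0.070978
theta = arccos(0.070978) = 85.93 degrees

85.93


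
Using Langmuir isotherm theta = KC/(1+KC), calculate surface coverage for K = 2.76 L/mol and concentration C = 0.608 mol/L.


Langmuir isotherm: theta = K*C / (1 + K*C)
K*C = 2.76 * 0.608 = 1.67808
theta = 1.67808 / (1 + 1.67808) = 1.67808 / 2.67808
theta = 0.6266

0.6266


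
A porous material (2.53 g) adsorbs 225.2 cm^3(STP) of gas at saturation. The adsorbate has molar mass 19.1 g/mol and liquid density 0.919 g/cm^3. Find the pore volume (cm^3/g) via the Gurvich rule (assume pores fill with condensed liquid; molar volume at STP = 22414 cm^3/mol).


Moles adsorbed n = V_ads / 22414 = 225.2 / 22414 = 1.004729e-02 mol
Liquid volume V_liq = n * M / rho_liq = 1.004729e-02 * 19.1 / 0.919 = 0.20882 cm^3
Specific pore volume V_pore = V_liq / m_sample = 0.20882 / 2.53
V_pore = 0.0825 cm^3/g

0.0825


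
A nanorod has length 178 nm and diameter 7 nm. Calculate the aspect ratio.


Aspect ratio AR = length / diameter
AR = 178 / 7
AR = 25.43

25.43


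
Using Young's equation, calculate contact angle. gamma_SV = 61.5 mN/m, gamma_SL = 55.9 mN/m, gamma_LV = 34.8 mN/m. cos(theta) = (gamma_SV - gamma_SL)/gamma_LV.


cos(theta) = (gamma_SV - gamma_SL) / gamma_LV
cos(theta) = (61.5 - 55.9) / 34.8
cos(theta) = 0.16092
theta = arccos(0.16092) = 80.74 degrees

80.74


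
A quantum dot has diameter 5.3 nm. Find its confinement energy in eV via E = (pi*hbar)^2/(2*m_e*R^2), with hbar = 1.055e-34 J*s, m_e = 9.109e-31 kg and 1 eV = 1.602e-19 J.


Radius R = 5.3/2 = 2.65 nm = 2.65e-09 m
E = (pi * 1.055e-34)^2 / (2 * 9.109e-31 * (2.65e-09)^2)
E(J) = 8.58642e-21
E = E(J) / 1.602e-19 = 0.0536 eV

0.0536


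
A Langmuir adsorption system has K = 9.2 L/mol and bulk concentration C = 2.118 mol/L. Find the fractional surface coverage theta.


Langmuir isotherm: theta = K*C / (1 + K*C)
K*C = 9.2 * 2.118 = 19.4856
theta = 19.4856 / (1 + 19.4856) = 19.4856 / 20.4856
theta = 0.9512

0.9512


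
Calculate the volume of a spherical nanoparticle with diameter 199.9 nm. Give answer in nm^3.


Radius r = 199.9/2 = 99.95 nm
Volume V = (4/3) * pi * r^3
V = (4/3) * pi * (99.95)^3
V = 4182510.16 nm^3

4182510.16


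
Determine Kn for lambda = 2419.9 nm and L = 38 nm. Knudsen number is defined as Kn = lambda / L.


Knudsen number Kn = lambda / L
Kn = 2419.9 / 38
Kn = 63.6816

63.6816


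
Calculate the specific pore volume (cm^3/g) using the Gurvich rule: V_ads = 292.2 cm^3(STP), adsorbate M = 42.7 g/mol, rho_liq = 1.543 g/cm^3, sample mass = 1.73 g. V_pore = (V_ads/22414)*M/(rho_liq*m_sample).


Moles adsorbed n = V_ads / 22414 = 292.2 / 22414 = 1.303650e-02 mol
Liquid volume V_liq = n * M / rho_liq = 1.303650e-02 * 42.7 / 1.543 = 0.36076 cm^3
Specific pore volume V_pore = V_liq / m_sample = 0.36076 / 1.73
V_pore = 0.2085 cm^3/g

0.2085


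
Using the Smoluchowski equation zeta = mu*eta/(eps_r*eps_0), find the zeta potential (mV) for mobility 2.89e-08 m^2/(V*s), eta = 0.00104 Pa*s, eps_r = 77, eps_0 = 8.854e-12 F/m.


Smoluchowski equation: zeta = mu * eta / (eps_r * eps_0)
zeta = 2.89e-08 * 0.00104 / (77 * 8.854e-12)
zeta = 0.044086 V = 44.09 mV

44.09


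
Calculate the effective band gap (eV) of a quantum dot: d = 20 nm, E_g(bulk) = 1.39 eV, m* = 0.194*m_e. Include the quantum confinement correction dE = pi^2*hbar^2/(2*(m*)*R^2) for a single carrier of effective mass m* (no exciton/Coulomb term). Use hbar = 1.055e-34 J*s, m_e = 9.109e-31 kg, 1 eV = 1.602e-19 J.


Radius R = 20/2 nm = 1e-08 m
Confinement energy dE = pi^2 * hbar^2 / (2 * m_eff * m_e * R^2)
dE = pi^2 * (1.055e-34)^2 / (2 * 0.194 * 9.109e-31 * (1e-08)^2) J, divided by 1.602e-19 J/eV
dE = 0.0194 eV
Total band gap = E_g(bulk) + dE = 1.39 + 0.0194 = 1.4094 eV

1.4094


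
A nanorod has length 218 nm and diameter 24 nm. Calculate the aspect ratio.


Aspect ratio AR = length / diameter
AR = 218 / 24
AR = 9.08

9.08


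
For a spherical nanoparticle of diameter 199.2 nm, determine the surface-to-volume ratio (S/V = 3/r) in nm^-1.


Radius r = 199.2/2 = 99.6 nm
S/V = 3 / r = 3 / 99.6
S/V = 0.0301 nm^-1

0.0301


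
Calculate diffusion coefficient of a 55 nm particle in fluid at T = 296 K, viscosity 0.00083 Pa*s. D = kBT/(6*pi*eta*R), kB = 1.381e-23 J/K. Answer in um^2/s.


Radius R = 55/2 = 27.5 nm = 2.75e-08 m
D = kB*T / (6*pi*eta*R)
D = 1.381e-23 * 296 / (6 * pi * 0.00083 * 2.75e-08)
D = 9.50109e-12 m^2/s = 9.501 um^2/s

9.501


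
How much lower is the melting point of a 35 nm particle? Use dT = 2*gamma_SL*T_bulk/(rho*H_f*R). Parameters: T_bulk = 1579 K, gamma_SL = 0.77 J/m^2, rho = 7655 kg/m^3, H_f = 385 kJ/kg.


Radius R = 35/2 = 17.5 nm = 1.75e-08 m
Convert H_f = 385 kJ/kg = 385000 J/kg
dT = 2 * gamma_SL * T_bulk / (rho * H_f * R)
dT = 2 * 0.77 * 1579 / (7655 * 385000 * 1.75e-08)
dT = 47.1 K

47.1


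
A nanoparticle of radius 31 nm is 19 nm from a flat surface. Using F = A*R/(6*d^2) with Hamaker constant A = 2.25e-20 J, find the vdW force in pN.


Convert to SI: R = 31 nm = 3.1e-08 m, d = 19 nm = 1.9e-08 m
F = A * R / (6 * d^2)
F = 2.25e-20 * 3.1e-08 / (6 * (1.9e-08)^2)
F = 3.22022e-13 N = 0.322 pN

0.322


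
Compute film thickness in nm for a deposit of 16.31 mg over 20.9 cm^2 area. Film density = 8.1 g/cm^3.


Convert: m = 16.31 mg = 1.6310e-05 kg, A = 20.9 cm^2 = 2.0900e-03 m^2, rho = 8.1 g/cm^3 = 8100 kg/m^3
t = m / (A * rho)
t = 1.6310e-05 / (2.0900e-03 * 8100)
t = 9.6344e-07 m = 963.4 nm

963.4


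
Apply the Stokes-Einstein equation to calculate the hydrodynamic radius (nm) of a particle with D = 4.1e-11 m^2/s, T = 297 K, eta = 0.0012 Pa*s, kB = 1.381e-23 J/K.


Stokes-Einstein: R = kB*T / (6*pi*eta*D)
R = 1.381e-23 * 297 / (6 * pi * 0.0012 * 4.1e-11)
R = 4.42266e-09 m = 4.42 nm

4.42


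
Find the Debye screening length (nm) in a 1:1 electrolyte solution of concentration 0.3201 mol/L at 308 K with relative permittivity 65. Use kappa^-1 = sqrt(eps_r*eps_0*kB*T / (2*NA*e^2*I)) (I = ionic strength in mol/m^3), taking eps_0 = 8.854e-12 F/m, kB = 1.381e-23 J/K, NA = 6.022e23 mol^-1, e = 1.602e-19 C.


Ionic strength I = 0.3201 * 1^2 * 1000 = 320.1 mol/m^3
kappa^-1 = sqrt(65 * 8.854e-12 * 1.381e-23 * 308 / (2 * 6.022e23 * (1.602e-19)^2 * 320.1))
kappa^-1 = 0.497 nm

0.497


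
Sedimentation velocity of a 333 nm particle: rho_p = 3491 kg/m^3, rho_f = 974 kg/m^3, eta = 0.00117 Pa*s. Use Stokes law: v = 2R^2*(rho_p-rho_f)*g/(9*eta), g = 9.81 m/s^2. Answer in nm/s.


Radius R = 333/2 nm = 1.665e-07 m
Density difference = 3491 - 974 = 2517 kg/m^3
v = 2 * R^2 * (rho_p - rho_f) * g / (9 * eta)
v = 2 * (1.665e-07)^2 * 2517 * 9.81 / (9 * 0.00117)
v = 1.30012e-07 m/s = 130.0117 nm/s

130.0117


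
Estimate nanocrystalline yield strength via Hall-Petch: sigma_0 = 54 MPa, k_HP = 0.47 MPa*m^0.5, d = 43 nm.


d = 43 nm = 4.3e-08 m
sqrt(d) = 0.0002073644
Hall-Petch contribution = k / sqrt(d) = 0.47 / 0.0002073644 = 2266.5 MPa
sigma = sigma_0 + k/sqrt(d) = 54 + 2266.5 = 2320.5 MPa

2320.5


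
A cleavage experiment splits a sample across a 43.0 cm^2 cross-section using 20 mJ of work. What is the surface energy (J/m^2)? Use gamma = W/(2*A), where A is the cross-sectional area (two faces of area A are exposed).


Convert: A = 43.0 cm^2 = 0.0043 m^2, W = 20 mJ = 0.02 J
Cleaving exposes two faces of area A, so total new surface = 2*A and gamma = W / (2*A)
gamma = 0.02 / (2 * 0.0043)
gamma = 2.326 J/m^2

2.326


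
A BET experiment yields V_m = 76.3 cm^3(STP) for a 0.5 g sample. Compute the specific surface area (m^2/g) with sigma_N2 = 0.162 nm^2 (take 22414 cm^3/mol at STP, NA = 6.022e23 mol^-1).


Number of moles in monolayer = V_m / 22414 = 76.3 / 22414 = 0.00340412
Number of molecules = moles * NA = 0.00340412 * 6.022e23
SA = molecules * sigma / mass
SA = (76.3 / 22414) * 6.022e23 * 0.162e-18 / 0.5
SA = 664.2 m^2/g

664.2


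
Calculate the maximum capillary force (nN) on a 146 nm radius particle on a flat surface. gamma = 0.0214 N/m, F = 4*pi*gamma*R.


Convert radius: R = 146 nm = 1.46e-07 m
F = 4 * pi * gamma * R
F = 4 * pi * 0.0214 * 1.46e-07
F = 3.92624e-08 N = 39.2624 nN

39.2624


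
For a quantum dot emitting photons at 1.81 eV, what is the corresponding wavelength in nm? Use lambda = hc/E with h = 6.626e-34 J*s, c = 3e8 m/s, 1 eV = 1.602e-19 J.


Convert energy: E = 1.81 eV = 1.81 * 1.602e-19 = 2.89962e-19 J
lambda = h*c / E = 6.626e-34 * 3e8 / 2.89962e-19
lambda = 6.85538e-07 m = 685.5 nm

685.5


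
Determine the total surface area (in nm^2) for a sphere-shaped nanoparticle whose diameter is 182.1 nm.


Radius r = 182.1/2 = 91.05 nm
Surface area SA = 4 * pi * r^2
SA = 4 * pi * (91.05)^2
SA = 104176.5 nm^2

104176.5


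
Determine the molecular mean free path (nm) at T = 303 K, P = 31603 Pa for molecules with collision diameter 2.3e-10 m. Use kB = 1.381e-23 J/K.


Mean free path: lambda = kB*T / (sqrt(2) * pi * d^2 * P)
lambda = 1.381e-23 * 303 / (sqrt(2) * pi * (2.3e-10)^2 * 31603)
lambda = 5.63362e-07 m
lambda = 563.36 nm

563.36


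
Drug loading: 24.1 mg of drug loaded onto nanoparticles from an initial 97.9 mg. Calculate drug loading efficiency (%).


Drug loading efficiency = (drug loaded / drug initial) * 100
DLE = 24.1 / 97.9 * 100
DLE = 0.2462 * 100
DLE = 24.62%

24.62


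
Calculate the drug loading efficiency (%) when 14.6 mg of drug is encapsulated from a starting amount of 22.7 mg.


Drug loading efficiency = (drug loaded / drug initial) * 100
DLE = 14.6 / 22.7 * 100
DLE = 0.6432 * 100
DLE = 64.32%

64.32


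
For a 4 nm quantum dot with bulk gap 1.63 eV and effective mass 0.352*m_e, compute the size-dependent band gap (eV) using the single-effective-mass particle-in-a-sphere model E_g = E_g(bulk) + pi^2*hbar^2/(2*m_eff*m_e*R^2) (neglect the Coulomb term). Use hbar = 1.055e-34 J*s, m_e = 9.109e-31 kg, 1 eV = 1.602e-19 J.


Radius R = 4/2 nm = 2e-09 m
Confinement energy dE = pi^2 * hbar^2 / (2 * m_eff * m_e * R^2)
dE = pi^2 * (1.055e-34)^2 / (2 * 0.352 * 9.109e-31 * (2e-09)^2) J, divided by 1.602e-19 J/eV
dE = 0.2673 eV
Total band gap = E_g(bulk) + dE = 1.63 + 0.2673 = 1.8973 eV

1.8973


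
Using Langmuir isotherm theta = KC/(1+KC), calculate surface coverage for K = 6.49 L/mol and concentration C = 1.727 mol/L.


Langmuir isotherm: theta = K*C / (1 + K*C)
K*C = 6.49 * 1.727 = 11.20823
theta = 11.20823 / (1 + 11.20823) = 11.20823 / 12.20823
theta = 0.9181

0.9181


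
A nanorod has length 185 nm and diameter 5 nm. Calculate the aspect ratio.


Aspect ratio AR = length / diameter
AR = 185 / 5
AR = 37.0

37.0


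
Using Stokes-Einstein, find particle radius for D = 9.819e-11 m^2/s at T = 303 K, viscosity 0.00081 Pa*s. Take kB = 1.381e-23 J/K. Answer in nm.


Stokes-Einstein: R = kB*T / (6*pi*eta*D)
R = 1.381e-23 * 303 / (6 * pi * 0.00081 * 9.819e-11)
R = 2.79115e-09 m = 2.79 nm

2.79


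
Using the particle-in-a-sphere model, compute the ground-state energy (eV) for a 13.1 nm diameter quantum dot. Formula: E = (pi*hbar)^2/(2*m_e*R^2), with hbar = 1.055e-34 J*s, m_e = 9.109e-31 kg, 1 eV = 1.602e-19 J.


Radius R = 13.1/2 = 6.55 nm = 6.55e-09 m
E = (pi * 1.055e-34)^2 / (2 * 9.109e-31 * (6.55e-09)^2)
E(J) = 1.40547e-21
E = E(J) / 1.602e-19 = 0.0088 eV

0.0088


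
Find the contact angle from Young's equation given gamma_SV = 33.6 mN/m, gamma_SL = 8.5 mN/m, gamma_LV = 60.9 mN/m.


cos(theta) = (gamma_SV - gamma_SL) / gamma_LV
cos(theta) = (33.6 - 8.5) / 60.9
cos(theta) = 0.412151
theta = arccos(0.412151) = 65.66 degrees

65.66


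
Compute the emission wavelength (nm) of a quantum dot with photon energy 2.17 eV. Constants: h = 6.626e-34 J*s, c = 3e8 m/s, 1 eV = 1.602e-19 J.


Convert energy: E = 2.17 eV = 2.17 * 1.602e-19 = 3.47634e-19 J
lambda = h*c / E = 6.626e-34 * 3e8 / 3.47634e-19
lambda = 5.71808e-07 m = 571.8 nm

571.8


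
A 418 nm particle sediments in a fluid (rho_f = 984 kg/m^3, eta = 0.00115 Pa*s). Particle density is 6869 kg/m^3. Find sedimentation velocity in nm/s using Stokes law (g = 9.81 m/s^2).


Radius R = 418/2 nm = 2.09e-07 m
Density difference = 6869 - 984 = 5885 kg/m^3
v = 2 * R^2 * (rho_p - rho_f) * g / (9 * eta)
v = 2 * (2.09e-07)^2 * 5885 * 9.81 / (9 * 0.00115)
v = 4.87301e-07 m/s = 487.3014 nm/s

487.3014


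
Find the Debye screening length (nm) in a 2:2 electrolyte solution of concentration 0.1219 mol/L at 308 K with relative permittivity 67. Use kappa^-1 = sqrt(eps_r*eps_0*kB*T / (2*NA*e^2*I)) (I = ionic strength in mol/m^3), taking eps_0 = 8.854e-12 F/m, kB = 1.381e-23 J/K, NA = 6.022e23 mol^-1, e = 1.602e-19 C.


Ionic strength I = 0.1219 * 2^2 * 1000 = 487.6 mol/m^3
kappa^-1 = sqrt(67 * 8.854e-12 * 1.381e-23 * 308 / (2 * 6.022e23 * (1.602e-19)^2 * 487.6))
kappa^-1 = 0.409 nm

0.409


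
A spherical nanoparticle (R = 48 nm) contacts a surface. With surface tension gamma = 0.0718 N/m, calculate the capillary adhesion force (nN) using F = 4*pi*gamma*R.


Convert radius: R = 48 nm = 4.8e-08 m
F = 4 * pi * gamma * R
F = 4 * pi * 0.0718 * 4.8e-08
F = 4.33087e-08 N = 43.3087 nN

43.3087


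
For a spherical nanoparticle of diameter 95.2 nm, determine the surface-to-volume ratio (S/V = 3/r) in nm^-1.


Radius r = 95.2/2 = 47.6 nm
S/V = 3 / r = 3 / 47.6
S/V = 0.063 nm^-1

0.063


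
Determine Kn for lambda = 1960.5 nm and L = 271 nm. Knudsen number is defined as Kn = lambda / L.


Knudsen number Kn = lambda / L
Kn = 1960.5 / 271
Kn = 7.2343

7.2343


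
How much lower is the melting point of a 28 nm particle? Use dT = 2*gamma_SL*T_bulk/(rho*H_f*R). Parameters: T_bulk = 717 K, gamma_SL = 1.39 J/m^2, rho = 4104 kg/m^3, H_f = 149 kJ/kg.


Radius R = 28/2 = 14 nm = 1.4e-08 m
Convert H_f = 149 kJ/kg = 149000 J/kg
dT = 2 * gamma_SL * T_bulk / (rho * H_f * R)
dT = 2 * 1.39 * 717 / (4104 * 149000 * 1.4e-08)
dT = 232.8 K

232.8


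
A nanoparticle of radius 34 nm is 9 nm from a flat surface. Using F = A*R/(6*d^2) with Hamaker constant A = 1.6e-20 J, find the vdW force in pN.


Convert to SI: R = 34 nm = 3.4e-08 m, d = 9 nm = 9e-09 m
F = A * R / (6 * d^2)
F = 1.6e-20 * 3.4e-08 / (6 * (9e-09)^2)
F = 1.11934e-12 N = 1.119 pN

1.119


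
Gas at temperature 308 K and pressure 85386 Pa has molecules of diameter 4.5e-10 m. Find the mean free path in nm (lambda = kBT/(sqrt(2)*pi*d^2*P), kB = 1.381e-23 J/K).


Mean free path: lambda = kB*T / (sqrt(2) * pi * d^2 * P)
lambda = 1.381e-23 * 308 / (sqrt(2) * pi * (4.5e-10)^2 * 85386)
lambda = 5.53691e-08 m
lambda = 55.37 nm

55.37


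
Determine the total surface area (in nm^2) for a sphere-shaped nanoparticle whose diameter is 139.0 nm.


Radius r = 139.0/2 = 69.5 nm
Surface area SA = 4 * pi * r^2
SA = 4 * pi * (69.5)^2
SA = 60698.71 nm^2

60698.71


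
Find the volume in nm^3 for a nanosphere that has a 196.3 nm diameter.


Radius r = 196.3/2 = 98.15 nm
Volume V = (4/3) * pi * r^3
V = (4/3) * pi * (98.15)^3
V = 3960586.67 nm^3

3960586.67


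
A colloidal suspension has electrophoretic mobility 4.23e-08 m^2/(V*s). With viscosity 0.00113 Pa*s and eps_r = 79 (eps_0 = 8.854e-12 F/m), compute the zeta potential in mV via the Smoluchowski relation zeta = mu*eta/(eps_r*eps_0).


Smoluchowski equation: zeta = mu * eta / (eps_r * eps_0)
zeta = 4.23e-08 * 0.00113 / (79 * 8.854e-12)
zeta = 0.068336 V = 68.34 mV

68.34


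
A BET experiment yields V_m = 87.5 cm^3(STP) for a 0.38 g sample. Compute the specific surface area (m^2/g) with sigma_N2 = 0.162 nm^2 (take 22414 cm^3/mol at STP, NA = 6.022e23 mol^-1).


Number of moles in monolayer = V_m / 22414 = 87.5 / 22414 = 0.00390381
Number of molecules = moles * NA = 0.00390381 * 6.022e23
SA = molecules * sigma / mass
SA = (87.5 / 22414) * 6.022e23 * 0.162e-18 / 0.38
SA = 1002.2 m^2/g

1002.2


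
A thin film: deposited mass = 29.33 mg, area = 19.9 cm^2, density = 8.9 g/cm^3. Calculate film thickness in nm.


Convert: m = 29.33 mg = 2.9330e-05 kg, A = 19.9 cm^2 = 1.9900e-03 m^2, rho = 8.9 g/cm^3 = 8900 kg/m^3
t = m / (A * rho)
t = 2.9330e-05 / (1.9900e-03 * 8900)
t = 1.6560e-06 m = 1656.0 nm

1656.0


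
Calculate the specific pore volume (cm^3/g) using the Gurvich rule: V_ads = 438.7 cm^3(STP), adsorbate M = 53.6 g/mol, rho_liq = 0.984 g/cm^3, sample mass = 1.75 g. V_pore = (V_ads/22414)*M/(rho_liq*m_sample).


Moles adsorbed n = V_ads / 22414 = 438.7 / 22414 = 1.957259e-02 mol
Liquid volume V_liq = n * M / rho_liq = 1.957259e-02 * 53.6 / 0.984 = 1.06615 cm^3
Specific pore volume V_pore = V_liq / m_sample = 1.06615 / 1.75
V_pore = 0.6092 cm^3/g

0.6092


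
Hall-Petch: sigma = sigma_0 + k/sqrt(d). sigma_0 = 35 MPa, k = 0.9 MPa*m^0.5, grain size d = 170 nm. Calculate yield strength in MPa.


d = 170 nm = 1.7e-07 m
sqrt(d) = 0.0004123106
Hall-Petch contribution = k / sqrt(d) = 0.9 / 0.0004123106 = 2182.8 MPa
sigma = sigma_0 + k/sqrt(d) = 35 + 2182.8 = 2217.8 MPa

2217.8


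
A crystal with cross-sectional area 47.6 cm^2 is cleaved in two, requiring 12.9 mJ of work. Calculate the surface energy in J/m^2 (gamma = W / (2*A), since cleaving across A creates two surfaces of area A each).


Convert: A = 47.6 cm^2 = 0.00476 m^2, W = 12.9 mJ = 0.0129 J
Cleaving exposes two faces of area A, so total new surface = 2*A and gamma = W / (2*A)
gamma = 0.0129 / (2 * 0.00476)
gamma = 1.355 J/m^2

1.355


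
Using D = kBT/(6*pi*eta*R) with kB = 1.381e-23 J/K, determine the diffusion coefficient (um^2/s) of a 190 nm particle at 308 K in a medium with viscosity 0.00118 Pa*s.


Radius R = 190/2 = 95 nm = 9.5e-08 m
D = kB*T / (6*pi*eta*R)
D = 1.381e-23 * 308 / (6 * pi * 0.00118 * 9.5e-08)
D = 2.01297e-12 m^2/s = 2.013 um^2/s

2.013


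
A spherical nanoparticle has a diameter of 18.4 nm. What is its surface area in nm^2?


Radius r = 18.4/2 = 9.2 nm
Surface area SA = 4 * pi * r^2
SA = 4 * pi * (9.2)^2
SA = 1063.62 nm^2

1063.62


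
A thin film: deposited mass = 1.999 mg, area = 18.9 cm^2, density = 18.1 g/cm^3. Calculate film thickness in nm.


Convert: m = 1.999 mg = 1.9990e-06 kg, A = 18.9 cm^2 = 1.8900e-03 m^2, rho = 18.1 g/cm^3 = 18100 kg/m^3
t = m / (A * rho)
t = 1.9990e-06 / (1.8900e-03 * 18100)
t = 5.8435e-08 m = 58.4 nm

58.4


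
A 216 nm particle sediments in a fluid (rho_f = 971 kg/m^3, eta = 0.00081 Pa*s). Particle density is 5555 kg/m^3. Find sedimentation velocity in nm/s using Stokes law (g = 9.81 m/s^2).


Radius R = 216/2 nm = 1.08e-07 m
Density difference = 5555 - 971 = 4584 kg/m^3
v = 2 * R^2 * (rho_p - rho_f) * g / (9 * eta)
v = 2 * (1.08e-07)^2 * 4584 * 9.81 / (9 * 0.00081)
v = 1.43901e-07 m/s = 143.9009 nm/s

143.9009


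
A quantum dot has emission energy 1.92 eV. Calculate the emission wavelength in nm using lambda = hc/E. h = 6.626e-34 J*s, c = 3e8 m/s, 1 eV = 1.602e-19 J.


Convert energy: E = 1.92 eV = 1.92 * 1.602e-19 = 3.07584e-19 J
lambda = h*c / E = 6.626e-34 * 3e8 / 3.07584e-19
lambda = 6.46262e-07 m = 646.3 nm

646.3


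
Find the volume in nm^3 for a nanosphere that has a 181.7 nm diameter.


Radius r = 181.7/2 = 90.85 nm
Volume V = (4/3) * pi * r^3
V = (4/3) * pi * (90.85)^3
V = 3140967.22 nm^3

3140967.22


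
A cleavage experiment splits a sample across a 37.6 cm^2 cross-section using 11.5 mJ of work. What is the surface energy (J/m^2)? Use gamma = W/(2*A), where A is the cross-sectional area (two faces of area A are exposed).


Convert: A = 37.6 cm^2 = 0.00376 m^2, W = 11.5 mJ = 0.0115 J
Cleaving exposes two faces of area A, so total new surface = 2*A and gamma = W / (2*A)
gamma = 0.0115 / (2 * 0.00376)
gamma = 1.529 J/m^2

1.529


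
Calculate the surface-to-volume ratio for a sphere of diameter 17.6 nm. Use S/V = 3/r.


Radius r = 17.6/2 = 8.8 nm
S/V = 3 / r = 3 / 8.8
S/V = 0.3409 nm^-1

0.3409


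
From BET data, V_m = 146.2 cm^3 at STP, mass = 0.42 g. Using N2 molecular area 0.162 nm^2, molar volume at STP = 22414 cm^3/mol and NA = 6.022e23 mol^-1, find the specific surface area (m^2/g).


Number of moles in monolayer = V_m / 22414 = 146.2 / 22414 = 0.00652271
Number of molecules = moles * NA = 0.00652271 * 6.022e23
SA = molecules * sigma / mass
SA = (146.2 / 22414) * 6.022e23 * 0.162e-18 / 0.42
SA = 1515.1 m^2/g

1515.1


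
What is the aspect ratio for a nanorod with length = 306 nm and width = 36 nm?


Aspect ratio AR = length / diameter
AR = 306 / 36
AR = 8.5

8.5


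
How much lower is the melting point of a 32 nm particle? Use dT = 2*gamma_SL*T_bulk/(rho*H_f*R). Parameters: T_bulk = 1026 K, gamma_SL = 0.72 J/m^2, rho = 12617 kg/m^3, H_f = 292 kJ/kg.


Radius R = 32/2 = 16 nm = 1.6e-08 m
Convert H_f = 292 kJ/kg = 292000 J/kg
dT = 2 * gamma_SL * T_bulk / (rho * H_f * R)
dT = 2 * 0.72 * 1026 / (12617 * 292000 * 1.6e-08)
dT = 25.1 K

25.1


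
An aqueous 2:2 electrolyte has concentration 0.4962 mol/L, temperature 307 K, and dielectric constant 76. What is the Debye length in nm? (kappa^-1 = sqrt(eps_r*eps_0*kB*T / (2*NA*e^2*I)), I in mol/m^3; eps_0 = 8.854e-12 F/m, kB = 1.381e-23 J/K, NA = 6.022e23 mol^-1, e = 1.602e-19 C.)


Ionic strength I = 0.4962 * 2^2 * 1000 = 1984.8 mol/m^3
kappa^-1 = sqrt(76 * 8.854e-12 * 1.381e-23 * 307 / (2 * 6.022e23 * (1.602e-19)^2 * 1984.8))
kappa^-1 = 0.216 nm

0.216


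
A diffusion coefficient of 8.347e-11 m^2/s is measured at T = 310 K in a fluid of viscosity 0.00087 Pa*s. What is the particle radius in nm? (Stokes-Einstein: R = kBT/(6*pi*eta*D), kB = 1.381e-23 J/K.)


Stokes-Einstein: R = kB*T / (6*pi*eta*D)
R = 1.381e-23 * 310 / (6 * pi * 0.00087 * 8.347e-11)
R = 3.12755e-09 m = 3.13 nm

3.13


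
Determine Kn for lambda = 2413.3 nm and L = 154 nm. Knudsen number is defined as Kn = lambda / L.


Knudsen number Kn = lambda / L
Kn = 2413.3 / 154
Kn = 15.6708

15.6708


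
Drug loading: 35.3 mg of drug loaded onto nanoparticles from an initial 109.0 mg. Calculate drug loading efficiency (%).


Drug loading efficiency = (drug loaded / drug initial) * 100
DLE = 35.3 / 109.0 * 100
DLE = 0.3239 * 100
DLE = 32.39%

32.39


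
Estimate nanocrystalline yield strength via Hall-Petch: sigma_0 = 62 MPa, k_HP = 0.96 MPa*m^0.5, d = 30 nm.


d = 30 nm = 3e-08 m
sqrt(d) = 0.0001732051
Hall-Petch contribution = k / sqrt(d) = 0.96 / 0.0001732051 = 5542.6 MPa
sigma = sigma_0 + k/sqrt(d) = 62 + 5542.6 = 5604.6 MPa

5604.6


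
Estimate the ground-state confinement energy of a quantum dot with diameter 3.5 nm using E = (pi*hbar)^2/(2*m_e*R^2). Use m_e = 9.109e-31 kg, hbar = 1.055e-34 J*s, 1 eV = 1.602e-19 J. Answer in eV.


Radius R = 3.5/2 = 1.75 nm = 1.75e-09 m
E = (pi * 1.055e-34)^2 / (2 * 9.109e-31 * (1.75e-09)^2)
E(J) = 1.96892e-20
E = E(J) / 1.602e-19 = 0.1229 eV

0.1229


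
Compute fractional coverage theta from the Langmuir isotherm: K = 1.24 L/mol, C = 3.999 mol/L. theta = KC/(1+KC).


Langmuir isotherm: theta = K*C / (1 + K*C)
K*C = 1.24 * 3.999 = 4.95876
theta = 4.95876 / (1 + 4.95876) = 4.95876 / 5.95876
theta = 0.8322

0.8322


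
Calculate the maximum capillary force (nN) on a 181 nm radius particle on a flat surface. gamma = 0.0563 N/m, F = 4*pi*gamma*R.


Convert radius: R = 181 nm = 1.81e-07 m
F = 4 * pi * gamma * R
F = 4 * pi * 0.0563 * 1.81e-07
F = 1.28055e-07 N = 128.0551 nN

128.0551


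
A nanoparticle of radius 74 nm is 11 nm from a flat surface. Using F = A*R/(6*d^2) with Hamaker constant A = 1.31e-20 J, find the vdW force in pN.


Convert to SI: R = 74 nm = 7.4e-08 m, d = 11 nm = 1.1e-08 m
F = A * R / (6 * d^2)
F = 1.31e-20 * 7.4e-08 / (6 * (1.1e-08)^2)
F = 1.33526e-12 N = 1.335 pN

1.335


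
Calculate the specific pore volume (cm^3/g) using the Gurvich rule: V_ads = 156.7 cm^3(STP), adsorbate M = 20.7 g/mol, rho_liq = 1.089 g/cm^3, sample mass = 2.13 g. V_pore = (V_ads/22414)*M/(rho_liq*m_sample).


Moles adsorbed n = V_ads / 22414 = 156.7 / 22414 = 6.991166e-03 mol
Liquid volume V_liq = n * M / rho_liq = 6.991166e-03 * 20.7 / 1.089 = 0.13289 cm^3
Specific pore volume V_pore = V_liq / m_sample = 0.13289 / 2.13
V_pore = 0.0624 cm^3/g

0.0624


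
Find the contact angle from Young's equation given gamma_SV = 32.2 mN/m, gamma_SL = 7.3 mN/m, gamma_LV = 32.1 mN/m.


cos(theta) = (gamma_SV - gamma_SL) / gamma_LV
cos(theta) = (32.2 - 7.3) / 32.1
cos(theta) = 0.775701
theta = arccos(0.775701) = 39.13 degrees

39.13


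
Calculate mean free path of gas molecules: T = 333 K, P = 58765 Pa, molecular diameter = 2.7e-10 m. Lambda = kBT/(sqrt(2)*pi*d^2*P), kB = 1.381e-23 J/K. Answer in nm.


Mean free path: lambda = kB*T / (sqrt(2) * pi * d^2 * P)
lambda = 1.381e-23 * 333 / (sqrt(2) * pi * (2.7e-10)^2 * 58765)
lambda = 2.41617e-07 m
lambda = 241.62 nm

241.62


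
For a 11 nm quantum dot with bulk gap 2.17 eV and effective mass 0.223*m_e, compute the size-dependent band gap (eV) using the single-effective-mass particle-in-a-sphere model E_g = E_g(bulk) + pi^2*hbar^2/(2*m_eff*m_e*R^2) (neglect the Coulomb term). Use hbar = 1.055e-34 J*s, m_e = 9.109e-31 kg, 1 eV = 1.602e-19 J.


Radius R = 11/2 nm = 5.5e-09 m
Confinement energy dE = pi^2 * hbar^2 / (2 * m_eff * m_e * R^2)
dE = pi^2 * (1.055e-34)^2 / (2 * 0.223 * 9.109e-31 * (5.5e-09)^2) J, divided by 1.602e-19 J/eV
dE = 0.0558 eV
Total band gap = E_g(bulk) + dE = 2.17 + 0.0558 = 2.2258 eV

2.2258


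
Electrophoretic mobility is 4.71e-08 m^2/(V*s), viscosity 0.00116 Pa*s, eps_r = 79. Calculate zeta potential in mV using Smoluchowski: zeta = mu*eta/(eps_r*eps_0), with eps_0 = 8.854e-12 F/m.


Smoluchowski equation: zeta = mu * eta / (eps_r * eps_0)
zeta = 4.71e-08 * 0.00116 / (79 * 8.854e-12)
zeta = 0.078111 V = 78.11 mV

78.11


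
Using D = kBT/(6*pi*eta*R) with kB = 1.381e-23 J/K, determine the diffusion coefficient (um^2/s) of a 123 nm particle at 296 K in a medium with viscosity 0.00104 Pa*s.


Radius R = 123/2 = 61.5 nm = 6.15e-08 m
D = kB*T / (6*pi*eta*R)
D = 1.381e-23 * 296 / (6 * pi * 0.00104 * 6.15e-08)
D = 3.39059e-12 m^2/s = 3.391 um^2/s

3.391


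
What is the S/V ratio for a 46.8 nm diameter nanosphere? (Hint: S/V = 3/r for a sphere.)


Radius r = 46.8/2 = 23.4 nm
S/V = 3 / r = 3 / 23.4
S/V = 0.1282 nm^-1

0.1282


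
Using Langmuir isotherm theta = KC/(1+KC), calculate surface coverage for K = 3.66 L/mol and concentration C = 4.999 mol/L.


Langmuir isotherm: theta = K*C / (1 + K*C)
K*C = 3.66 * 4.999 = 18.29634
theta = 18.29634 / (1 + 18.29634) = 18.29634 / 19.29634
theta = 0.9482

0.9482


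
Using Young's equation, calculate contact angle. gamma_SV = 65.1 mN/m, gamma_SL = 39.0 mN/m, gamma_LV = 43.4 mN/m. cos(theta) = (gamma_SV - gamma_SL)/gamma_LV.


cos(theta) = (gamma_SV - gamma_SL) / gamma_LV
cos(theta) = (65.1 - 39.0) / 43.4
cos(theta) = 0.601382
theta = arccos(0.601382) = 53.03 degrees

53.03


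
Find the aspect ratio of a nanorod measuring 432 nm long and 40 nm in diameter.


Aspect ratio AR = length / diameter
AR = 432 / 40
AR = 10.8

10.8


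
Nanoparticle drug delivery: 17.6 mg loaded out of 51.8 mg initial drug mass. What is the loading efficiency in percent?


Drug loading efficiency = (drug loaded / drug initial) * 100
DLE = 17.6 / 51.8 * 100
DLE = 0.3398 * 100
DLE = 33.98%

33.98


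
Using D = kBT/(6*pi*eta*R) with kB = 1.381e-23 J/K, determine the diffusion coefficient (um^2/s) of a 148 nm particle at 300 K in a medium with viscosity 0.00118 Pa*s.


Radius R = 148/2 = 74 nm = 7.4e-08 m
D = kB*T / (6*pi*eta*R)
D = 1.381e-23 * 300 / (6 * pi * 0.00118 * 7.4e-08)
D = 2.5171e-12 m^2/s = 2.517 um^2/s

2.517


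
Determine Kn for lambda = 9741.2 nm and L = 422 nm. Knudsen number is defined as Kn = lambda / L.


Knudsen number Kn = lambda / L
Kn = 9741.2 / 422
Kn = 23.0834

23.0834


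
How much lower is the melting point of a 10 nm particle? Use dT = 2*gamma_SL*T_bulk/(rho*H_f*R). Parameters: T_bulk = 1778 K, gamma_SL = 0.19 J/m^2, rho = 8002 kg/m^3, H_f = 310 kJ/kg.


Radius R = 10/2 = 5 nm = 5e-09 m
Convert H_f = 310 kJ/kg = 310000 J/kg
dT = 2 * gamma_SL * T_bulk / (rho * H_f * R)
dT = 2 * 0.19 * 1778 / (8002 * 310000 * 5e-09)
dT = 54.5 K

54.5


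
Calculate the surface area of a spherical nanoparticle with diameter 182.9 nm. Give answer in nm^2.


Radius r = 182.9/2 = 91.45 nm
Surface area SA = 4 * pi * r^2
SA = 4 * pi * (91.45)^2
SA = 105093.85 nm^2

105093.85


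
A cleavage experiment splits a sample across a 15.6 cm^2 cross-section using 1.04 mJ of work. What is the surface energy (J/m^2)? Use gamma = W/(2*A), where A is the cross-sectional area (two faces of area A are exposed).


Convert: A = 15.6 cm^2 = 0.00156 m^2, W = 1.04 mJ = 0.00104 J
Cleaving exposes two faces of area A, so total new surface = 2*A and gamma = W / (2*A)
gamma = 0.00104 / (2 * 0.00156)
gamma = 0.333 J/m^2

0.333


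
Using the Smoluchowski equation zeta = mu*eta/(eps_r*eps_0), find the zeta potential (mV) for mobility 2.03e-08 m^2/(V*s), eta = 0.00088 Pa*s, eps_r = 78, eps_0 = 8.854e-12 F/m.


Smoluchowski equation: zeta = mu * eta / (eps_r * eps_0)
zeta = 2.03e-08 * 0.00088 / (78 * 8.854e-12)
zeta = 0.025867 V = 25.87 mV

25.87


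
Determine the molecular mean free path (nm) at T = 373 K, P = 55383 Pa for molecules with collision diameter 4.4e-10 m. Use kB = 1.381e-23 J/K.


Mean free path: lambda = kB*T / (sqrt(2) * pi * d^2 * P)
lambda = 1.381e-23 * 373 / (sqrt(2) * pi * (4.4e-10)^2 * 55383)
lambda = 1.08132e-07 m
lambda = 108.13 nm

108.13


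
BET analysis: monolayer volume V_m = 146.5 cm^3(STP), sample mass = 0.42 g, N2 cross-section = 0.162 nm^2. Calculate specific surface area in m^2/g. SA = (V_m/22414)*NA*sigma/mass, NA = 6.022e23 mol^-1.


Number of moles in monolayer = V_m / 22414 = 146.5 / 22414 = 0.00653609
Number of molecules = moles * NA = 0.00653609 * 6.022e23
SA = molecules * sigma / mass
SA = (146.5 / 22414) * 6.022e23 * 0.162e-18 / 0.42
SA = 1518.2 m^2/g

1518.2


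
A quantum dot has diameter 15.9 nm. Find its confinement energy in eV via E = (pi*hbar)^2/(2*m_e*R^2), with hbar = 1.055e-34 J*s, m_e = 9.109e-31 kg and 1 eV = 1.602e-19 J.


Radius R = 15.9/2 = 7.95 nm = 7.95e-09 m
E = (pi * 1.055e-34)^2 / (2 * 9.109e-31 * (7.95e-09)^2)
E(J) = 9.54047e-22
E = E(J) / 1.602e-19 = 0.006 eV

0.006


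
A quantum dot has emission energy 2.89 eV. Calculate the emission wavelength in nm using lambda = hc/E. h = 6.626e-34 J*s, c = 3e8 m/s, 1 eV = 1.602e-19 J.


Convert energy: E = 2.89 eV = 2.89 * 1.602e-19 = 4.62978e-19 J
lambda = h*c / E = 6.626e-34 * 3e8 / 4.62978e-19
lambda = 4.29351e-07 m = 429.4 nm

429.4


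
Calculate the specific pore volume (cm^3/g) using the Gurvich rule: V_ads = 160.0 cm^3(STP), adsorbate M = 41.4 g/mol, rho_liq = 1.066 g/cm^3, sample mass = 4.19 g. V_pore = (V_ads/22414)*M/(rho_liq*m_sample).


Moles adsorbed n = V_ads / 22414 = 160.0 / 22414 = 7.138396e-03 mol
Liquid volume V_liq = n * M / rho_liq = 7.138396e-03 * 41.4 / 1.066 = 0.27723 cm^3
Specific pore volume V_pore = V_liq / m_sample = 0.27723 / 4.19
V_pore = 0.0662 cm^3/g

0.0662


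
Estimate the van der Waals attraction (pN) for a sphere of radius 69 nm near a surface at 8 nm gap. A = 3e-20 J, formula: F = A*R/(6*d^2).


Convert to SI: R = 69 nm = 6.9e-08 m, d = 8 nm = 8e-09 m
F = A * R / (6 * d^2)
F = 3e-20 * 6.9e-08 / (6 * (8e-09)^2)
F = 5.39063e-12 N = 5.391 pN

5.391


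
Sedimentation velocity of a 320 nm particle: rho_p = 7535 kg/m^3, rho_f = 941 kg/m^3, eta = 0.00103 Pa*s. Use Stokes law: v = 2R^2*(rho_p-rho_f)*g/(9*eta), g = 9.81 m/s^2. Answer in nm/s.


Radius R = 320/2 nm = 1.6e-07 m
Density difference = 7535 - 941 = 6594 kg/m^3
v = 2 * R^2 * (rho_p - rho_f) * g / (9 * eta)
v = 2 * (1.6e-07)^2 * 6594 * 9.81 / (9 * 0.00103)
v = 3.5728e-07 m/s = 357.2796 nm/s

357.2796


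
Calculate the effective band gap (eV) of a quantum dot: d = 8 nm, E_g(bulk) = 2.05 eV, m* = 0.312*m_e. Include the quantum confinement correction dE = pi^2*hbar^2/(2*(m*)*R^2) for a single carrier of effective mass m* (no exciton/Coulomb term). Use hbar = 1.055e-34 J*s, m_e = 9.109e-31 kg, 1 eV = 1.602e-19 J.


Radius R = 8/2 nm = 4e-09 m
Confinement energy dE = pi^2 * hbar^2 / (2 * m_eff * m_e * R^2)
dE = pi^2 * (1.055e-34)^2 / (2 * 0.312 * 9.109e-31 * (4e-09)^2) J, divided by 1.602e-19 J/eV
dE = 0.0754 eV
Total band gap = E_g(bulk) + dE = 2.05 + 0.0754 = 2.1254 eV

2.1254


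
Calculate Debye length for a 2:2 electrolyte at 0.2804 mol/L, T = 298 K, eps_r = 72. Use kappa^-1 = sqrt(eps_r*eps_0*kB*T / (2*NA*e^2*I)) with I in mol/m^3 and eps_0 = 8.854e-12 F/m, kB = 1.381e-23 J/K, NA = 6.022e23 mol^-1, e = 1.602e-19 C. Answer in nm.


Ionic strength I = 0.2804 * 2^2 * 1000 = 1121.6 mol/m^3
kappa^-1 = sqrt(72 * 8.854e-12 * 1.381e-23 * 298 / (2 * 6.022e23 * (1.602e-19)^2 * 1121.6))
kappa^-1 = 0.275 nm

0.275


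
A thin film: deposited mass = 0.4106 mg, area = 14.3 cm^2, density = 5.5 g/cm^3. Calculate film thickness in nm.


Convert: m = 0.4106 mg = 4.1060e-07 kg, A = 14.3 cm^2 = 1.4300e-03 m^2, rho = 5.5 g/cm^3 = 5500 kg/m^3
t = m / (A * rho)
t = 4.1060e-07 / (1.4300e-03 * 5500)
t = 5.2206e-08 m = 52.2 nm

52.2


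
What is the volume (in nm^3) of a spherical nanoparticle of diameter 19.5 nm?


Radius r = 19.5/2 = 9.75 nm
Volume V = (4/3) * pi * r^3
V = (4/3) * pi * (9.75)^3
V = 3882.42 nm^3

3882.42
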